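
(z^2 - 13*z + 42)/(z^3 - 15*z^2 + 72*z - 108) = (z - 7)/(z^2 - 9*z + 18)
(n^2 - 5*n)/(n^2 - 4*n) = (n - 5)/(n - 4)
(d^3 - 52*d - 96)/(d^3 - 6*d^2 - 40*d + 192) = (d + 2)/(d - 4)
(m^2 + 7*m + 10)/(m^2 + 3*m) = (m^2 + 7*m + 10)/(m*(m + 3))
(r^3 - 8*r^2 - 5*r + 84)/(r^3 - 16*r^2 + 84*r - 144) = (r^2 - 4*r - 21)/(r^2 - 12*r + 36)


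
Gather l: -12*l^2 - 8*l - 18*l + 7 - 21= -12*l^2 - 26*l - 14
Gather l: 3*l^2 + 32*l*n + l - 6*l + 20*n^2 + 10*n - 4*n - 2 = 3*l^2 + l*(32*n - 5) + 20*n^2 + 6*n - 2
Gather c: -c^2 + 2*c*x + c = -c^2 + c*(2*x + 1)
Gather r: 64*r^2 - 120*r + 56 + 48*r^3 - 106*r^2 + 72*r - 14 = 48*r^3 - 42*r^2 - 48*r + 42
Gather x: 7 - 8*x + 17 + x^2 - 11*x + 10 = x^2 - 19*x + 34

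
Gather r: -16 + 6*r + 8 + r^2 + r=r^2 + 7*r - 8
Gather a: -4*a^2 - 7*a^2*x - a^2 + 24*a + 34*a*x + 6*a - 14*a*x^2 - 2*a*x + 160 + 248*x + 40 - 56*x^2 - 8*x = a^2*(-7*x - 5) + a*(-14*x^2 + 32*x + 30) - 56*x^2 + 240*x + 200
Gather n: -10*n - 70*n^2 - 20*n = -70*n^2 - 30*n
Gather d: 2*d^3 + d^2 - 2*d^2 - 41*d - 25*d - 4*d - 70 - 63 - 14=2*d^3 - d^2 - 70*d - 147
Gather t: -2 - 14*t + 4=2 - 14*t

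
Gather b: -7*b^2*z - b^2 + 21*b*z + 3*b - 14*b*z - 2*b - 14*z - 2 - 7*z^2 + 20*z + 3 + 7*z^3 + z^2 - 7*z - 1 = b^2*(-7*z - 1) + b*(7*z + 1) + 7*z^3 - 6*z^2 - z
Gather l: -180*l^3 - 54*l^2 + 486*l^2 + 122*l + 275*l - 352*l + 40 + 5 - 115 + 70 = -180*l^3 + 432*l^2 + 45*l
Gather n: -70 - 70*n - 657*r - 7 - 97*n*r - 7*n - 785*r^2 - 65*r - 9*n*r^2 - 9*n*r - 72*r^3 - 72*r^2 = n*(-9*r^2 - 106*r - 77) - 72*r^3 - 857*r^2 - 722*r - 77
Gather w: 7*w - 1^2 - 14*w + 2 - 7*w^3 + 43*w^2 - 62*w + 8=-7*w^3 + 43*w^2 - 69*w + 9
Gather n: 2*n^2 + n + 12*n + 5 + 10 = 2*n^2 + 13*n + 15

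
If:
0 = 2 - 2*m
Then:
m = 1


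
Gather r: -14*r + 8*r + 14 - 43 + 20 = -6*r - 9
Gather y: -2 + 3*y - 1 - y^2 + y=-y^2 + 4*y - 3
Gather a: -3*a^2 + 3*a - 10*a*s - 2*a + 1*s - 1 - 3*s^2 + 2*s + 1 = -3*a^2 + a*(1 - 10*s) - 3*s^2 + 3*s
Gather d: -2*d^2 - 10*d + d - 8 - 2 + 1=-2*d^2 - 9*d - 9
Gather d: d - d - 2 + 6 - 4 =0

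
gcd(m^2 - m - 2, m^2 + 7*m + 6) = m + 1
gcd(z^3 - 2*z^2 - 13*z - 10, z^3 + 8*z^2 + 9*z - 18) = 1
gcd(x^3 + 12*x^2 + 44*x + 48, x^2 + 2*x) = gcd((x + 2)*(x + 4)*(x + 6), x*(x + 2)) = x + 2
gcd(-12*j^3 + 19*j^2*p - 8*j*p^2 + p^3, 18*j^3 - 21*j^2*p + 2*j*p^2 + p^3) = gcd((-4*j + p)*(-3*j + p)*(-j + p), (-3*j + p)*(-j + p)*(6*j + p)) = 3*j^2 - 4*j*p + p^2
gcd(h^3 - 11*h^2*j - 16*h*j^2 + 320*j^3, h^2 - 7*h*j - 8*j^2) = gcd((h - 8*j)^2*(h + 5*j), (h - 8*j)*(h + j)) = h - 8*j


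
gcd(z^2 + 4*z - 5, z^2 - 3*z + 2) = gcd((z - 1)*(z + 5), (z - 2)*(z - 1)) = z - 1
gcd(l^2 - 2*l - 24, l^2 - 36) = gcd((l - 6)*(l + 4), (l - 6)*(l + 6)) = l - 6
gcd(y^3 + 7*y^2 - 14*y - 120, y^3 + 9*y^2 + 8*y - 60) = y^2 + 11*y + 30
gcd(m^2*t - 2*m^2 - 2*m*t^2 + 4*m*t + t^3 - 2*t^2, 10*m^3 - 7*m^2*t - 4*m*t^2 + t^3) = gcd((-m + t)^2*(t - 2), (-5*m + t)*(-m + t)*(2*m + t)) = -m + t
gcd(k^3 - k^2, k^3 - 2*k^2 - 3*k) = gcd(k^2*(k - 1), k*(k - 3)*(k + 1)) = k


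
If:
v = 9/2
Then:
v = 9/2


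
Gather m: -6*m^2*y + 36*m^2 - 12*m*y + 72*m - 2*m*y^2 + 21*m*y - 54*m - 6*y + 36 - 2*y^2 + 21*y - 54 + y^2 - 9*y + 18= m^2*(36 - 6*y) + m*(-2*y^2 + 9*y + 18) - y^2 + 6*y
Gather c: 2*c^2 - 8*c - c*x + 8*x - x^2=2*c^2 + c*(-x - 8) - x^2 + 8*x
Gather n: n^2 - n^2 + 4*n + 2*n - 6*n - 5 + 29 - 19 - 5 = 0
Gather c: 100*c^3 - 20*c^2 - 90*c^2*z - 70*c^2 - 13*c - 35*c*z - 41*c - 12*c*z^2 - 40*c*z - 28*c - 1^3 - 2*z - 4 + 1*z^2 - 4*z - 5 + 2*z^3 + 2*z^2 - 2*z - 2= 100*c^3 + c^2*(-90*z - 90) + c*(-12*z^2 - 75*z - 82) + 2*z^3 + 3*z^2 - 8*z - 12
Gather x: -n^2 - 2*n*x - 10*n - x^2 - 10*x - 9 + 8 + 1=-n^2 - 10*n - x^2 + x*(-2*n - 10)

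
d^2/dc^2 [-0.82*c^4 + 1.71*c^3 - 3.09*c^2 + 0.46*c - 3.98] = -9.84*c^2 + 10.26*c - 6.18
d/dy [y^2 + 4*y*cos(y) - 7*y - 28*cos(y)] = -4*y*sin(y) + 2*y + 28*sin(y) + 4*cos(y) - 7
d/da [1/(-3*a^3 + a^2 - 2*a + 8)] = (9*a^2 - 2*a + 2)/(3*a^3 - a^2 + 2*a - 8)^2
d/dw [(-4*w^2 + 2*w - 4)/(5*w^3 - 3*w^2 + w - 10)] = 2*(10*w^4 - 10*w^3 + 31*w^2 + 28*w - 8)/(25*w^6 - 30*w^5 + 19*w^4 - 106*w^3 + 61*w^2 - 20*w + 100)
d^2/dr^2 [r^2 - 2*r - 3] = 2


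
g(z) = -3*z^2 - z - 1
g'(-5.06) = 29.36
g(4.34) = -61.85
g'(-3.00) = 17.00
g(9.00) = -253.00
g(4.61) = -69.37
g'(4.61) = -28.66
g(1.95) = -14.36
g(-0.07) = -0.94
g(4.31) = -61.04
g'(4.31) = -26.86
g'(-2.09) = 11.54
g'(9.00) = -55.00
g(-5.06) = -72.75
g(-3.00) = -25.00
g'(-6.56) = 38.36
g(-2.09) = -12.01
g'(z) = -6*z - 1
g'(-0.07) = -0.58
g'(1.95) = -12.70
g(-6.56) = -123.54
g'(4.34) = -27.04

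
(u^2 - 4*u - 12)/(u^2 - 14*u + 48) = (u + 2)/(u - 8)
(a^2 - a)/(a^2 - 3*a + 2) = a/(a - 2)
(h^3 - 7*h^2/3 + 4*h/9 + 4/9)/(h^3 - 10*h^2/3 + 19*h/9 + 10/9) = (3*h - 2)/(3*h - 5)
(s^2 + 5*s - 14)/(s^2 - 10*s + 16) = (s + 7)/(s - 8)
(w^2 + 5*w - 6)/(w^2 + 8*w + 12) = (w - 1)/(w + 2)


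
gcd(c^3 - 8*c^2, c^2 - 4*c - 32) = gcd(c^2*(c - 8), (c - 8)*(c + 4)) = c - 8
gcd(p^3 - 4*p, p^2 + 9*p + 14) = p + 2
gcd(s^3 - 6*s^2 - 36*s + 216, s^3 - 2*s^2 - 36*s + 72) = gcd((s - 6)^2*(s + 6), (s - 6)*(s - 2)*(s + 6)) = s^2 - 36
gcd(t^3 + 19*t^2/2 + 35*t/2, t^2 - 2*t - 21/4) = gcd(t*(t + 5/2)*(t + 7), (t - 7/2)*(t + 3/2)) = 1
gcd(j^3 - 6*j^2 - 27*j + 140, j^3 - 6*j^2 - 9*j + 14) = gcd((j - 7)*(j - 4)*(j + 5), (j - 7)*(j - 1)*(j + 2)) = j - 7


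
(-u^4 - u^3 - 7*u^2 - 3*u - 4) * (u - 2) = -u^5 + u^4 - 5*u^3 + 11*u^2 + 2*u + 8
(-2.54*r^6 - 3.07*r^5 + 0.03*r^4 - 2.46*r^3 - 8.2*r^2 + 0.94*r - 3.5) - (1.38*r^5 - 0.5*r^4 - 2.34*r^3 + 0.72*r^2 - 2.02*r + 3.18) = -2.54*r^6 - 4.45*r^5 + 0.53*r^4 - 0.12*r^3 - 8.92*r^2 + 2.96*r - 6.68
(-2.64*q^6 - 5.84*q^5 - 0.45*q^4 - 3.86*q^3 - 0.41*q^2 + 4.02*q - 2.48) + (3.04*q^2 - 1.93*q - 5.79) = -2.64*q^6 - 5.84*q^5 - 0.45*q^4 - 3.86*q^3 + 2.63*q^2 + 2.09*q - 8.27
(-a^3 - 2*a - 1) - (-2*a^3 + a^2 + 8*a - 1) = a^3 - a^2 - 10*a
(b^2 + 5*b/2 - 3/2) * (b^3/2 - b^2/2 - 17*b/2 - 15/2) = b^5/2 + 3*b^4/4 - 21*b^3/2 - 28*b^2 - 6*b + 45/4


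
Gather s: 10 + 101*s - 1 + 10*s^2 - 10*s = 10*s^2 + 91*s + 9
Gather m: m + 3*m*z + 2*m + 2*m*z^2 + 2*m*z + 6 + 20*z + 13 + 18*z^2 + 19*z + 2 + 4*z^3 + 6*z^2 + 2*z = m*(2*z^2 + 5*z + 3) + 4*z^3 + 24*z^2 + 41*z + 21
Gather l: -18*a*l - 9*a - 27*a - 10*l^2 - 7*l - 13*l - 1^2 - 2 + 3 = -36*a - 10*l^2 + l*(-18*a - 20)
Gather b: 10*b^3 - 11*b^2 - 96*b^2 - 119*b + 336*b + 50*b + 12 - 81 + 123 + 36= 10*b^3 - 107*b^2 + 267*b + 90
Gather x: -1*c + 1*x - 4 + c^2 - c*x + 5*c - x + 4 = c^2 - c*x + 4*c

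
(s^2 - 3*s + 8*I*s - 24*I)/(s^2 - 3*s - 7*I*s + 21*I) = (s + 8*I)/(s - 7*I)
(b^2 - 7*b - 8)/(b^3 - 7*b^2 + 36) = (b^2 - 7*b - 8)/(b^3 - 7*b^2 + 36)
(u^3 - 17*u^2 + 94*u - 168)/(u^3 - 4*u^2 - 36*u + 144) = (u - 7)/(u + 6)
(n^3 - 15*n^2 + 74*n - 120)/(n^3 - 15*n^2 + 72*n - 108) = (n^2 - 9*n + 20)/(n^2 - 9*n + 18)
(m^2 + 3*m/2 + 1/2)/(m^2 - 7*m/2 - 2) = (m + 1)/(m - 4)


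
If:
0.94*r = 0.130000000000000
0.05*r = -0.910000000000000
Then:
No Solution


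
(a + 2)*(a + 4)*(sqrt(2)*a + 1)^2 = 2*a^4 + 2*sqrt(2)*a^3 + 12*a^3 + 12*sqrt(2)*a^2 + 17*a^2 + 6*a + 16*sqrt(2)*a + 8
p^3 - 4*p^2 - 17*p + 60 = (p - 5)*(p - 3)*(p + 4)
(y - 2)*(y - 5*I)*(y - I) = y^3 - 2*y^2 - 6*I*y^2 - 5*y + 12*I*y + 10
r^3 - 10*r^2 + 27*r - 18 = (r - 6)*(r - 3)*(r - 1)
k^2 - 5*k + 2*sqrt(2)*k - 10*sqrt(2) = (k - 5)*(k + 2*sqrt(2))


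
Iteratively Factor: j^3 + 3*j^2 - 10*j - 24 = (j - 3)*(j^2 + 6*j + 8) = (j - 3)*(j + 4)*(j + 2)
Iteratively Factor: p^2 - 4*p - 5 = (p - 5)*(p + 1)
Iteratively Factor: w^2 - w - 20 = (w + 4)*(w - 5)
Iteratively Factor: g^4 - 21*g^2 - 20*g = (g + 4)*(g^3 - 4*g^2 - 5*g) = g*(g + 4)*(g^2 - 4*g - 5) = g*(g + 1)*(g + 4)*(g - 5)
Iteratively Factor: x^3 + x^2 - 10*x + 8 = (x - 1)*(x^2 + 2*x - 8) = (x - 1)*(x + 4)*(x - 2)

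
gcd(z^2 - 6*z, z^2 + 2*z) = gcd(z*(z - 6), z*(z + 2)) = z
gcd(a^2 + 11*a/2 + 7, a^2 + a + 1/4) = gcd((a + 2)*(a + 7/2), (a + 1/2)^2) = 1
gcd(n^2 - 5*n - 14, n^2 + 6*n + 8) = n + 2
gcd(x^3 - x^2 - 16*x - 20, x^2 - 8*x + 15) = x - 5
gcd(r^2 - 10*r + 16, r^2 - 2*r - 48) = r - 8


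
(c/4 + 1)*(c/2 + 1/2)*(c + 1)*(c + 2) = c^4/8 + c^3 + 21*c^2/8 + 11*c/4 + 1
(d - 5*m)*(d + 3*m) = d^2 - 2*d*m - 15*m^2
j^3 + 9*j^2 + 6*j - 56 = (j - 2)*(j + 4)*(j + 7)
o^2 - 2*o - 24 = (o - 6)*(o + 4)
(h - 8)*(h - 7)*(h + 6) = h^3 - 9*h^2 - 34*h + 336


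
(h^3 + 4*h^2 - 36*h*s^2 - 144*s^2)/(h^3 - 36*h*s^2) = (h + 4)/h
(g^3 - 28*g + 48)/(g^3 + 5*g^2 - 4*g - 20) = (g^2 + 2*g - 24)/(g^2 + 7*g + 10)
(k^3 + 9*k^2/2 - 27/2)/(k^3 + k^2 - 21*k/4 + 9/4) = 2*(k + 3)/(2*k - 1)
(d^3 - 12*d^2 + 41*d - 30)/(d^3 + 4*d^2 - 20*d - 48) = (d^3 - 12*d^2 + 41*d - 30)/(d^3 + 4*d^2 - 20*d - 48)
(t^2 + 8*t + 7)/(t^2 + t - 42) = (t + 1)/(t - 6)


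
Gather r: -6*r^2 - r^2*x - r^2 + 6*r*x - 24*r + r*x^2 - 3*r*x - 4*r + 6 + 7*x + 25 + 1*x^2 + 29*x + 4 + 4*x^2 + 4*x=r^2*(-x - 7) + r*(x^2 + 3*x - 28) + 5*x^2 + 40*x + 35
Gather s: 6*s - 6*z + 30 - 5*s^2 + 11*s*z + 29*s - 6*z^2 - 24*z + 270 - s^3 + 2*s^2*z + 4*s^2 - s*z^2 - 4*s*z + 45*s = -s^3 + s^2*(2*z - 1) + s*(-z^2 + 7*z + 80) - 6*z^2 - 30*z + 300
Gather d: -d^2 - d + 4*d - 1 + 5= -d^2 + 3*d + 4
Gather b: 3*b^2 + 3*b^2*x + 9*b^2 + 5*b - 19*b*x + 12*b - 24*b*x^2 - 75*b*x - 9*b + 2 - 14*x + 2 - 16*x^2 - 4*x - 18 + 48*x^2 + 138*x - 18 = b^2*(3*x + 12) + b*(-24*x^2 - 94*x + 8) + 32*x^2 + 120*x - 32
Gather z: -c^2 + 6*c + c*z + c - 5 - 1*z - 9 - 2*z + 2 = -c^2 + 7*c + z*(c - 3) - 12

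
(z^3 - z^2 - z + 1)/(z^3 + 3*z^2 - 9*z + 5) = (z + 1)/(z + 5)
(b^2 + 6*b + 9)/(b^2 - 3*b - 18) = (b + 3)/(b - 6)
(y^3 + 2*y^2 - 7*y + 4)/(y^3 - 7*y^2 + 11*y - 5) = (y + 4)/(y - 5)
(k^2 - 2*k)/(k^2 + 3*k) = (k - 2)/(k + 3)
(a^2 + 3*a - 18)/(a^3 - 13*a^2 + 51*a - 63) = (a + 6)/(a^2 - 10*a + 21)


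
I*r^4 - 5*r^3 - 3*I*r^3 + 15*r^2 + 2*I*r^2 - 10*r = r*(r - 2)*(r + 5*I)*(I*r - I)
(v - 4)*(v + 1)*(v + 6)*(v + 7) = v^4 + 10*v^3 - v^2 - 178*v - 168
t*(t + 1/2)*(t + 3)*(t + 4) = t^4 + 15*t^3/2 + 31*t^2/2 + 6*t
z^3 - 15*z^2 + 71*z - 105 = (z - 7)*(z - 5)*(z - 3)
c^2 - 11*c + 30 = (c - 6)*(c - 5)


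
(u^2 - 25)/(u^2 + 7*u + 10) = (u - 5)/(u + 2)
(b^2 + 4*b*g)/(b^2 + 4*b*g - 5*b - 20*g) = b/(b - 5)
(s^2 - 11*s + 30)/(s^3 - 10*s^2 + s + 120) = (s - 6)/(s^2 - 5*s - 24)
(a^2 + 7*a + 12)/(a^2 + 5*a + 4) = (a + 3)/(a + 1)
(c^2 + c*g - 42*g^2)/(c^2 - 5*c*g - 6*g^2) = (c + 7*g)/(c + g)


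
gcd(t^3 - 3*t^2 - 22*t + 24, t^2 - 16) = t + 4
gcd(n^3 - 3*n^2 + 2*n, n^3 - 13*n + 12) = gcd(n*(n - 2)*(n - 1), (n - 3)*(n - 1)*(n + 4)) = n - 1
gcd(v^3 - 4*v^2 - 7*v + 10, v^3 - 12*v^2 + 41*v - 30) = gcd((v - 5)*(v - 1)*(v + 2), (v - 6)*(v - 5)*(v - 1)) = v^2 - 6*v + 5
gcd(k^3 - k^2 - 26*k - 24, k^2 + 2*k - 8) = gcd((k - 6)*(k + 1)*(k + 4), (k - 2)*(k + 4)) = k + 4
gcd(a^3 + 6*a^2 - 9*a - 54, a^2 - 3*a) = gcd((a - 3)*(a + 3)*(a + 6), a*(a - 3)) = a - 3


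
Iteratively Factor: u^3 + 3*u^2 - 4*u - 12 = (u + 2)*(u^2 + u - 6) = (u - 2)*(u + 2)*(u + 3)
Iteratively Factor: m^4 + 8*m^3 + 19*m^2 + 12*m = (m + 3)*(m^3 + 5*m^2 + 4*m) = (m + 1)*(m + 3)*(m^2 + 4*m) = m*(m + 1)*(m + 3)*(m + 4)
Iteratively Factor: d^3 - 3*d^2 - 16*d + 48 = (d + 4)*(d^2 - 7*d + 12) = (d - 4)*(d + 4)*(d - 3)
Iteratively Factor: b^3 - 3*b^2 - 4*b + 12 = (b - 3)*(b^2 - 4) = (b - 3)*(b - 2)*(b + 2)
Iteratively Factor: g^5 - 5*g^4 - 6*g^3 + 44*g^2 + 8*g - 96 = (g - 4)*(g^4 - g^3 - 10*g^2 + 4*g + 24) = (g - 4)*(g + 2)*(g^3 - 3*g^2 - 4*g + 12) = (g - 4)*(g - 3)*(g + 2)*(g^2 - 4) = (g - 4)*(g - 3)*(g - 2)*(g + 2)*(g + 2)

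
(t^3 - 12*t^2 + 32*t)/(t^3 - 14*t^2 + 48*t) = (t - 4)/(t - 6)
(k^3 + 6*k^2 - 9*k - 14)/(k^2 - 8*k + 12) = (k^2 + 8*k + 7)/(k - 6)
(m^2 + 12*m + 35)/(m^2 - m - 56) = (m + 5)/(m - 8)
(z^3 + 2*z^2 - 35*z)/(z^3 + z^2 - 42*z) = (z - 5)/(z - 6)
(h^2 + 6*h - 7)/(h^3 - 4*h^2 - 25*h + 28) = (h + 7)/(h^2 - 3*h - 28)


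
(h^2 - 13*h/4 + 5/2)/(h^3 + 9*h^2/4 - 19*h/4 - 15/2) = (4*h - 5)/(4*h^2 + 17*h + 15)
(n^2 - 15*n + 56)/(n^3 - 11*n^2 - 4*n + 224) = 1/(n + 4)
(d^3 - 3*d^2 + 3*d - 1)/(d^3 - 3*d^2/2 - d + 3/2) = 2*(d^2 - 2*d + 1)/(2*d^2 - d - 3)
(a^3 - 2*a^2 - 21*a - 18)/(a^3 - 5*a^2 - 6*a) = (a + 3)/a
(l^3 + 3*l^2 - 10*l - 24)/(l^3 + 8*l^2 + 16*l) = (l^2 - l - 6)/(l*(l + 4))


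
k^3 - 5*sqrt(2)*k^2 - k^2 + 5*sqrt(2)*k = k*(k - 1)*(k - 5*sqrt(2))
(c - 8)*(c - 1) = c^2 - 9*c + 8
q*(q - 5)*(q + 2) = q^3 - 3*q^2 - 10*q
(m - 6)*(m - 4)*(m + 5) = m^3 - 5*m^2 - 26*m + 120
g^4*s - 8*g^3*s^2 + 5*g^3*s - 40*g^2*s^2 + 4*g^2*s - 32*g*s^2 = g*(g + 4)*(g - 8*s)*(g*s + s)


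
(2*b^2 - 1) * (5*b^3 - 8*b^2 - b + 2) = 10*b^5 - 16*b^4 - 7*b^3 + 12*b^2 + b - 2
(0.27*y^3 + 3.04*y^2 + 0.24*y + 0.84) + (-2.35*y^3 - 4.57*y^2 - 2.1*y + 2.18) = -2.08*y^3 - 1.53*y^2 - 1.86*y + 3.02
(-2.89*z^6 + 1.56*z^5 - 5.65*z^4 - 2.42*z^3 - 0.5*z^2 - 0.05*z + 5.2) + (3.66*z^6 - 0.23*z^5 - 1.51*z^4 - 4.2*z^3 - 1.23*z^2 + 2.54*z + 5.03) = 0.77*z^6 + 1.33*z^5 - 7.16*z^4 - 6.62*z^3 - 1.73*z^2 + 2.49*z + 10.23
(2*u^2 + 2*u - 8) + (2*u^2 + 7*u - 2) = 4*u^2 + 9*u - 10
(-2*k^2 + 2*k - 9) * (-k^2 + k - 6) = 2*k^4 - 4*k^3 + 23*k^2 - 21*k + 54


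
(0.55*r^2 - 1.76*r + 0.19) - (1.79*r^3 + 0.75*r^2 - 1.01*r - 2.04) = -1.79*r^3 - 0.2*r^2 - 0.75*r + 2.23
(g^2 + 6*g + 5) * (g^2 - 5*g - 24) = g^4 + g^3 - 49*g^2 - 169*g - 120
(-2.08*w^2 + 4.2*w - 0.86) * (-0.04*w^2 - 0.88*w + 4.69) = 0.0832*w^4 + 1.6624*w^3 - 13.4168*w^2 + 20.4548*w - 4.0334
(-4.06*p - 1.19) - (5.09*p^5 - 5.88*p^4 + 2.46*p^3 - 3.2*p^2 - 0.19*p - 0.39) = -5.09*p^5 + 5.88*p^4 - 2.46*p^3 + 3.2*p^2 - 3.87*p - 0.8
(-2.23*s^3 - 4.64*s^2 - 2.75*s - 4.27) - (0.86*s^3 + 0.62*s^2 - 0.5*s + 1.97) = -3.09*s^3 - 5.26*s^2 - 2.25*s - 6.24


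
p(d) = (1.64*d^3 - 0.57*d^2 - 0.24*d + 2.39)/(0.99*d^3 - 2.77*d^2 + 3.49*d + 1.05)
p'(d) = (-2.97*d^2 + 5.54*d - 3.49)*(1.64*d^3 - 0.57*d^2 - 0.24*d + 2.39)/(0.99*d^3 - 2.77*d^2 + 3.49*d + 1.05)^2 + (4.92*d^2 - 1.14*d - 0.24)/(0.99*d^3 - 2.77*d^2 + 3.49*d + 1.05)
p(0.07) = 1.85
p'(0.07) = -4.73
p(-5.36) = 1.06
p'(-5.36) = -0.09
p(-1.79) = 0.43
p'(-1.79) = -0.39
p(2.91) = 3.07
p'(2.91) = -0.03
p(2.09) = 2.72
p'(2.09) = 1.06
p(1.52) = 1.88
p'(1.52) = 1.68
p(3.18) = 3.04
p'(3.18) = -0.16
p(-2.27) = 0.59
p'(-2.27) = -0.28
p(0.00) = 2.28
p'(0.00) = -7.79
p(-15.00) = 1.41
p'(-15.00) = -0.02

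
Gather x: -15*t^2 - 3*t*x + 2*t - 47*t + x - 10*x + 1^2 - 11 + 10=-15*t^2 - 45*t + x*(-3*t - 9)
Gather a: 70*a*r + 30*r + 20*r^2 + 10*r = 70*a*r + 20*r^2 + 40*r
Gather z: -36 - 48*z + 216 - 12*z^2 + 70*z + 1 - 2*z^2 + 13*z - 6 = -14*z^2 + 35*z + 175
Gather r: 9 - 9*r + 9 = 18 - 9*r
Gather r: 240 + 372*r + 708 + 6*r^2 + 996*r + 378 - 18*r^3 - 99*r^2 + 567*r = -18*r^3 - 93*r^2 + 1935*r + 1326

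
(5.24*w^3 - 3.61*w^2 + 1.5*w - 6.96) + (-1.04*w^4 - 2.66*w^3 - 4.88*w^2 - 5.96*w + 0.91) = -1.04*w^4 + 2.58*w^3 - 8.49*w^2 - 4.46*w - 6.05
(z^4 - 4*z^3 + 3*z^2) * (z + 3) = z^5 - z^4 - 9*z^3 + 9*z^2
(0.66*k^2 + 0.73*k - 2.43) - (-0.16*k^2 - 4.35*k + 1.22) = 0.82*k^2 + 5.08*k - 3.65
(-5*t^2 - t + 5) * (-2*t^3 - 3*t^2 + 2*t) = 10*t^5 + 17*t^4 - 17*t^3 - 17*t^2 + 10*t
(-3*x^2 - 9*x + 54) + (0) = -3*x^2 - 9*x + 54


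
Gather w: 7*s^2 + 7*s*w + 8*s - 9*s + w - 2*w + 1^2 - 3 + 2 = 7*s^2 - s + w*(7*s - 1)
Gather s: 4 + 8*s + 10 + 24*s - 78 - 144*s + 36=-112*s - 28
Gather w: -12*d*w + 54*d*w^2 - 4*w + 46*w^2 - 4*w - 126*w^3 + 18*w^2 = -126*w^3 + w^2*(54*d + 64) + w*(-12*d - 8)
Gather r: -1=-1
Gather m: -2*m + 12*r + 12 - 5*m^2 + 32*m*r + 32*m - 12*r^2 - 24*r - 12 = -5*m^2 + m*(32*r + 30) - 12*r^2 - 12*r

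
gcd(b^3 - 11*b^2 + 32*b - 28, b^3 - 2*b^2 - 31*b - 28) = b - 7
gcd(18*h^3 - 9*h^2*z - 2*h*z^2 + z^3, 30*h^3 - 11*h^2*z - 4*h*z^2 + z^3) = -6*h^2 + h*z + z^2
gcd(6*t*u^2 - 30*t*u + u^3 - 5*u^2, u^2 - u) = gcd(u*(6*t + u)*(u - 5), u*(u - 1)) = u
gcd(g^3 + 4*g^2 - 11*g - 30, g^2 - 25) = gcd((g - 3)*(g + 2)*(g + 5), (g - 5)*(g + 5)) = g + 5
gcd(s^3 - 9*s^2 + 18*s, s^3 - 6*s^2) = s^2 - 6*s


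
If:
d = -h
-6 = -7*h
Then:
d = -6/7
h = 6/7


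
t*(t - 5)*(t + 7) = t^3 + 2*t^2 - 35*t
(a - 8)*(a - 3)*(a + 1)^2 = a^4 - 9*a^3 + 3*a^2 + 37*a + 24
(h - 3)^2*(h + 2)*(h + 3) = h^4 - h^3 - 15*h^2 + 9*h + 54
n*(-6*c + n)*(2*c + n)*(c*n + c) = -12*c^3*n^2 - 12*c^3*n - 4*c^2*n^3 - 4*c^2*n^2 + c*n^4 + c*n^3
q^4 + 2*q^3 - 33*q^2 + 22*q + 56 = (q - 4)*(q - 2)*(q + 1)*(q + 7)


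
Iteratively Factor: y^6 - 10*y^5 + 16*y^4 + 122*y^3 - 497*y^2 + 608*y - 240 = (y - 5)*(y^5 - 5*y^4 - 9*y^3 + 77*y^2 - 112*y + 48) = (y - 5)*(y - 1)*(y^4 - 4*y^3 - 13*y^2 + 64*y - 48) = (y - 5)*(y - 1)^2*(y^3 - 3*y^2 - 16*y + 48) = (y - 5)*(y - 4)*(y - 1)^2*(y^2 + y - 12) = (y - 5)*(y - 4)*(y - 1)^2*(y + 4)*(y - 3)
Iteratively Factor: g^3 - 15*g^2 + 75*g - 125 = (g - 5)*(g^2 - 10*g + 25) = (g - 5)^2*(g - 5)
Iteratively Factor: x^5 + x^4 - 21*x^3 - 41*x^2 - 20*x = (x + 4)*(x^4 - 3*x^3 - 9*x^2 - 5*x) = (x - 5)*(x + 4)*(x^3 + 2*x^2 + x) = (x - 5)*(x + 1)*(x + 4)*(x^2 + x) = (x - 5)*(x + 1)^2*(x + 4)*(x)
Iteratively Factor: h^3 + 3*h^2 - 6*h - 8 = (h - 2)*(h^2 + 5*h + 4) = (h - 2)*(h + 4)*(h + 1)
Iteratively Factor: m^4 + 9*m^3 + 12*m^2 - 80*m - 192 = (m + 4)*(m^3 + 5*m^2 - 8*m - 48) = (m - 3)*(m + 4)*(m^2 + 8*m + 16) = (m - 3)*(m + 4)^2*(m + 4)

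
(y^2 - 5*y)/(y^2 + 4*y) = (y - 5)/(y + 4)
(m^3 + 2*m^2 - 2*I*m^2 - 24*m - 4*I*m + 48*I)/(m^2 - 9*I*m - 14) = (m^2 + 2*m - 24)/(m - 7*I)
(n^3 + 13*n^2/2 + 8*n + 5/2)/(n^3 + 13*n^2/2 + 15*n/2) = (2*n^2 + 3*n + 1)/(n*(2*n + 3))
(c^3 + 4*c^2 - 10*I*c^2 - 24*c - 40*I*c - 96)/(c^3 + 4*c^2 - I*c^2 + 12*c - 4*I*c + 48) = (c - 6*I)/(c + 3*I)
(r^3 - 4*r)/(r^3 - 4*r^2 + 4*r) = (r + 2)/(r - 2)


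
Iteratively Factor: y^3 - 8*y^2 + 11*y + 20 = (y - 5)*(y^2 - 3*y - 4) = (y - 5)*(y + 1)*(y - 4)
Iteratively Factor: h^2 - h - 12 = (h - 4)*(h + 3)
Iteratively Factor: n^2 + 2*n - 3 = (n + 3)*(n - 1)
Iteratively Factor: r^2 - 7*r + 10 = (r - 2)*(r - 5)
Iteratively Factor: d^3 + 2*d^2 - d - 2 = (d + 2)*(d^2 - 1) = (d - 1)*(d + 2)*(d + 1)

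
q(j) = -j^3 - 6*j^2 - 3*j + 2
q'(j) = -3*j^2 - 12*j - 3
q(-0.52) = 2.08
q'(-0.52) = 2.43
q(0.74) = -3.91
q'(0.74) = -13.52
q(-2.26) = -10.32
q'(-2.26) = 8.80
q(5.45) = -354.44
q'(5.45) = -157.51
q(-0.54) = 2.03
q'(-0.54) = 2.61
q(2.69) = -68.95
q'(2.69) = -56.99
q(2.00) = -36.00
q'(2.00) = -39.00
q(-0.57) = 1.95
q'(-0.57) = 2.87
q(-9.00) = 272.00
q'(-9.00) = -138.00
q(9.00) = -1240.00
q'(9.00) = -354.00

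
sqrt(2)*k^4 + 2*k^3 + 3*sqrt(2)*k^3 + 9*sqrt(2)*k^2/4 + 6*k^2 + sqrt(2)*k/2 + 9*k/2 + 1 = (k + 1/2)*(k + 2)*(k + sqrt(2))*(sqrt(2)*k + sqrt(2)/2)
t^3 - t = t*(t - 1)*(t + 1)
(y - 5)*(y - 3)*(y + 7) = y^3 - y^2 - 41*y + 105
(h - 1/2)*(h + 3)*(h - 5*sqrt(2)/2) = h^3 - 5*sqrt(2)*h^2/2 + 5*h^2/2 - 25*sqrt(2)*h/4 - 3*h/2 + 15*sqrt(2)/4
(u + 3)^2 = u^2 + 6*u + 9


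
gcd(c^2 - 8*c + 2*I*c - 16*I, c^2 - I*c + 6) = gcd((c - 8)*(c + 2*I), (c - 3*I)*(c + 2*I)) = c + 2*I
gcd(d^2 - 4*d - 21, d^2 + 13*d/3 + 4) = d + 3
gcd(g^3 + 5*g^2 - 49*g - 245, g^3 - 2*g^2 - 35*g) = g^2 - 2*g - 35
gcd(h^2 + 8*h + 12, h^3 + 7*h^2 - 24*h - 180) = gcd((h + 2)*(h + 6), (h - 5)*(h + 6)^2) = h + 6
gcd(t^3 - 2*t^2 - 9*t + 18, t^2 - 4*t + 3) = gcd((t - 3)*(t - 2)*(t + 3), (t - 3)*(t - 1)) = t - 3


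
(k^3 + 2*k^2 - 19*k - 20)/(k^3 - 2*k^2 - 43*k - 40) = (k - 4)/(k - 8)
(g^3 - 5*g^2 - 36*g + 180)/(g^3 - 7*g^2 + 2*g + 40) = (g^2 - 36)/(g^2 - 2*g - 8)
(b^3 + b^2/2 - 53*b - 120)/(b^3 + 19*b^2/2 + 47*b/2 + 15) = (b - 8)/(b + 1)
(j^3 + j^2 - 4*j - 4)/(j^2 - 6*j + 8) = (j^2 + 3*j + 2)/(j - 4)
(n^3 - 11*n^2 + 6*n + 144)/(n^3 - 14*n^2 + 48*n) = (n + 3)/n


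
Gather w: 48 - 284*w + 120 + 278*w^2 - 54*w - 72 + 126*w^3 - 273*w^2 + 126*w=126*w^3 + 5*w^2 - 212*w + 96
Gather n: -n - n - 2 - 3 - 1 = -2*n - 6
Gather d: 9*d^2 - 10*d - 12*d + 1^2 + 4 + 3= 9*d^2 - 22*d + 8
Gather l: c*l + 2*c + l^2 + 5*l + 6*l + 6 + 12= 2*c + l^2 + l*(c + 11) + 18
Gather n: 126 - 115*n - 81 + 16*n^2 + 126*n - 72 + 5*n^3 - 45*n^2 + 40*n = 5*n^3 - 29*n^2 + 51*n - 27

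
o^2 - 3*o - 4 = (o - 4)*(o + 1)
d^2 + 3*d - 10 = (d - 2)*(d + 5)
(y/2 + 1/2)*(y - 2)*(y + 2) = y^3/2 + y^2/2 - 2*y - 2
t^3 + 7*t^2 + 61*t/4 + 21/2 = (t + 3/2)*(t + 2)*(t + 7/2)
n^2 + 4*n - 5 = (n - 1)*(n + 5)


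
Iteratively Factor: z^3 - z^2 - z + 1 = (z - 1)*(z^2 - 1) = (z - 1)*(z + 1)*(z - 1)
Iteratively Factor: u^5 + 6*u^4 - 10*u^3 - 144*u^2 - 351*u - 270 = (u + 3)*(u^4 + 3*u^3 - 19*u^2 - 87*u - 90) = (u + 2)*(u + 3)*(u^3 + u^2 - 21*u - 45) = (u + 2)*(u + 3)^2*(u^2 - 2*u - 15) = (u + 2)*(u + 3)^3*(u - 5)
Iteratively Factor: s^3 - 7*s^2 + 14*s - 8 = (s - 1)*(s^2 - 6*s + 8) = (s - 2)*(s - 1)*(s - 4)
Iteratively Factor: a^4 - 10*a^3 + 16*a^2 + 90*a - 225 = (a + 3)*(a^3 - 13*a^2 + 55*a - 75) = (a - 5)*(a + 3)*(a^2 - 8*a + 15) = (a - 5)*(a - 3)*(a + 3)*(a - 5)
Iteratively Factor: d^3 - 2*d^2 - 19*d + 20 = (d - 1)*(d^2 - d - 20) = (d - 1)*(d + 4)*(d - 5)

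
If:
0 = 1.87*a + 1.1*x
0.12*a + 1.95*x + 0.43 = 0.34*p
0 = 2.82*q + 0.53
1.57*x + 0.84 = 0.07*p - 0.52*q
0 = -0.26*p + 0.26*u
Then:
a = 0.33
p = -1.79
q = -0.19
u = -1.79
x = -0.55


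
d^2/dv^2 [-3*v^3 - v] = -18*v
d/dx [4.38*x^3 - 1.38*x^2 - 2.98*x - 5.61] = 13.14*x^2 - 2.76*x - 2.98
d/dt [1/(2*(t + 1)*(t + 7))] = (-t - 4)/(t^4 + 16*t^3 + 78*t^2 + 112*t + 49)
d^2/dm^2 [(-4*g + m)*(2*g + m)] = 2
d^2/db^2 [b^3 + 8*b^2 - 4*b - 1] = 6*b + 16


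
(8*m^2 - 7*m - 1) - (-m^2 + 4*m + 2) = 9*m^2 - 11*m - 3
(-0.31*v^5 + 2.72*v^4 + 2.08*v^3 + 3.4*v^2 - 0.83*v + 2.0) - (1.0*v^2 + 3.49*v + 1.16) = -0.31*v^5 + 2.72*v^4 + 2.08*v^3 + 2.4*v^2 - 4.32*v + 0.84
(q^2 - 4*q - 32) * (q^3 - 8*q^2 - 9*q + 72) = q^5 - 12*q^4 - 9*q^3 + 364*q^2 - 2304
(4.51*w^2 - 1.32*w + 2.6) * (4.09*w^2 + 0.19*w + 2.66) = 18.4459*w^4 - 4.5419*w^3 + 22.3798*w^2 - 3.0172*w + 6.916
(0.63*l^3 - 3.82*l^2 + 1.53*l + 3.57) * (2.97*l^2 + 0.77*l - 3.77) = 1.8711*l^5 - 10.8603*l^4 - 0.772399999999999*l^3 + 26.1824*l^2 - 3.0192*l - 13.4589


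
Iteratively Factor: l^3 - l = (l - 1)*(l^2 + l) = (l - 1)*(l + 1)*(l)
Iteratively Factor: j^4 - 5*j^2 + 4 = (j - 1)*(j^3 + j^2 - 4*j - 4) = (j - 2)*(j - 1)*(j^2 + 3*j + 2) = (j - 2)*(j - 1)*(j + 1)*(j + 2)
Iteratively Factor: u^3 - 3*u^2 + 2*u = (u - 1)*(u^2 - 2*u) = (u - 2)*(u - 1)*(u)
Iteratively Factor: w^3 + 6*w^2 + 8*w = (w + 4)*(w^2 + 2*w) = w*(w + 4)*(w + 2)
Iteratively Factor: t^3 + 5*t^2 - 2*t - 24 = (t - 2)*(t^2 + 7*t + 12) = (t - 2)*(t + 4)*(t + 3)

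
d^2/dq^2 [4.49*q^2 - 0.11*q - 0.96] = 8.98000000000000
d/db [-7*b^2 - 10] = -14*b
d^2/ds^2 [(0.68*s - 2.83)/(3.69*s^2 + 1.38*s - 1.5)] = ((19.0086 - 15.0552*s)*(3.69*s^2 + 1.38*s - 1.5) + (0.68*s - 2.83)*(7.38*s + 1.38)*(14.76*s + 2.76))/(3.69*s^2 + 1.38*s - 1.5)^3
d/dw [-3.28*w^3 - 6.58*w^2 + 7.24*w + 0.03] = -9.84*w^2 - 13.16*w + 7.24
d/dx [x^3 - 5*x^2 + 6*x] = 3*x^2 - 10*x + 6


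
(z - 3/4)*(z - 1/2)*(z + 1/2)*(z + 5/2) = z^4 + 7*z^3/4 - 17*z^2/8 - 7*z/16 + 15/32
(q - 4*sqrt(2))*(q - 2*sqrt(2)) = q^2 - 6*sqrt(2)*q + 16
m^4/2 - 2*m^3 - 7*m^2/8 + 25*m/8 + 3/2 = (m/2 + 1/2)*(m - 4)*(m - 3/2)*(m + 1/2)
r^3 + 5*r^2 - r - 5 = (r - 1)*(r + 1)*(r + 5)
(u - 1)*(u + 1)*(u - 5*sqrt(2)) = u^3 - 5*sqrt(2)*u^2 - u + 5*sqrt(2)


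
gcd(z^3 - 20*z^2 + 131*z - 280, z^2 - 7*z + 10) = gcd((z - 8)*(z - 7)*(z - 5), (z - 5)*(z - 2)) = z - 5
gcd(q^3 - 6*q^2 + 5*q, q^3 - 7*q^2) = q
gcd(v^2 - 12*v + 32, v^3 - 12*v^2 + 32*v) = v^2 - 12*v + 32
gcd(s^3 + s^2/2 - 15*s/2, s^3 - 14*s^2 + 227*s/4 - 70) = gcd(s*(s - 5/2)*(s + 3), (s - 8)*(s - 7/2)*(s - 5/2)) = s - 5/2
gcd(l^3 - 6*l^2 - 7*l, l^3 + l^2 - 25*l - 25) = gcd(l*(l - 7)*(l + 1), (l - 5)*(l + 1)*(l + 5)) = l + 1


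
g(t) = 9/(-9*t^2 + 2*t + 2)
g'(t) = 9*(18*t - 2)/(-9*t^2 + 2*t + 2)^2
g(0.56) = 30.24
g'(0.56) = 821.08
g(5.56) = -0.03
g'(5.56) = 0.01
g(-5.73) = -0.03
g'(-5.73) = -0.01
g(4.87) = -0.04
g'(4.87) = 0.02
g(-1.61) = -0.37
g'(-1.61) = -0.46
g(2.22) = -0.24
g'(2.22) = 0.24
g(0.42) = 7.19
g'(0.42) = 31.90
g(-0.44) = -14.46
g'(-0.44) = -230.47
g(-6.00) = -0.03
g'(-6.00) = -0.00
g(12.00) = -0.00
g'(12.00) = 0.00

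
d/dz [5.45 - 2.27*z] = -2.27000000000000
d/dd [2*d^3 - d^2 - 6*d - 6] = 6*d^2 - 2*d - 6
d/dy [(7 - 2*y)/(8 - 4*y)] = 3/(4*(y - 2)^2)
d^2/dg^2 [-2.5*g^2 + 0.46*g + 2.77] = -5.00000000000000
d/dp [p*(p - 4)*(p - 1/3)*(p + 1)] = 4*p^3 - 10*p^2 - 6*p + 4/3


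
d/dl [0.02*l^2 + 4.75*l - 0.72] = 0.04*l + 4.75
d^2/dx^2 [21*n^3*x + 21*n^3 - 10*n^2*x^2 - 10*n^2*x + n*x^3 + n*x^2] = 2*n*(-10*n + 3*x + 1)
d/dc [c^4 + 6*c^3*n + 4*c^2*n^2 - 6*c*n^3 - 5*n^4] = 4*c^3 + 18*c^2*n + 8*c*n^2 - 6*n^3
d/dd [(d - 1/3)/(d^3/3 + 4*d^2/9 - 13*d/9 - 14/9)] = 3*(-18*d^3 - 3*d^2 + 8*d - 55)/(9*d^6 + 24*d^5 - 62*d^4 - 188*d^3 + 57*d^2 + 364*d + 196)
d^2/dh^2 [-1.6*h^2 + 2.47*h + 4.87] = -3.20000000000000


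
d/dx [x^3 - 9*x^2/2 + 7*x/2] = 3*x^2 - 9*x + 7/2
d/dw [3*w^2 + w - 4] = 6*w + 1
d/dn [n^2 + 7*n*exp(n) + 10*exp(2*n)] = 7*n*exp(n) + 2*n + 20*exp(2*n) + 7*exp(n)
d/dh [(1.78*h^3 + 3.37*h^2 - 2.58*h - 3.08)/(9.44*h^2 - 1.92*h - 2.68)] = (16.8032*h^4 - 6.8352*h^3 + 3.57359999999999*h^2 + 40.0872*h + 1.0008)/(89.1136*h^4 - 36.2496*h^3 - 46.912*h^2 + 10.2912*h + 7.1824)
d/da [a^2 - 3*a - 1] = 2*a - 3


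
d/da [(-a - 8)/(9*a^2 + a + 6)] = (-9*a^2 - a + (a + 8)*(18*a + 1) - 6)/(9*a^2 + a + 6)^2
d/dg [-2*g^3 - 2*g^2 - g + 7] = -6*g^2 - 4*g - 1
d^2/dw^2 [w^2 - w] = 2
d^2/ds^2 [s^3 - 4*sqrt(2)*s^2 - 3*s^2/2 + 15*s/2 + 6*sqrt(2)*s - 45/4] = 6*s - 8*sqrt(2) - 3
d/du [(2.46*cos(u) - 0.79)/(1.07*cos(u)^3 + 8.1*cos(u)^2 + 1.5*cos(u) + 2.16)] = (5.2644*cos(u)^3 + 17.3901*cos(u)^2 - 12.798*cos(u) - 6.4986)*sin(u)/(1.1449*cos(u)^6 + 17.334*cos(u)^5 + 68.82*cos(u)^4 + 28.9224*cos(u)^3 + 37.242*cos(u)^2 + 6.48*cos(u) + 4.6656)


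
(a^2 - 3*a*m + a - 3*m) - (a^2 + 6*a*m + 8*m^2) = -9*a*m + a - 8*m^2 - 3*m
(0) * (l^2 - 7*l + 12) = 0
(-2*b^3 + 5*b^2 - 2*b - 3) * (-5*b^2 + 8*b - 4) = 10*b^5 - 41*b^4 + 58*b^3 - 21*b^2 - 16*b + 12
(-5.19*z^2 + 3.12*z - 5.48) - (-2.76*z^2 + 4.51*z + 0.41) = -2.43*z^2 - 1.39*z - 5.89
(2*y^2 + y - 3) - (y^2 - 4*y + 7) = y^2 + 5*y - 10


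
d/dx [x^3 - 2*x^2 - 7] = x*(3*x - 4)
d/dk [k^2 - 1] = 2*k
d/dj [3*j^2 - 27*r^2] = 6*j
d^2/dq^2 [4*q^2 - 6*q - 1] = 8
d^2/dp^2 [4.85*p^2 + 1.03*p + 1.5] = 9.70000000000000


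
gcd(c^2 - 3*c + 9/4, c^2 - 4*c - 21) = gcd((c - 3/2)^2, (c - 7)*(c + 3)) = 1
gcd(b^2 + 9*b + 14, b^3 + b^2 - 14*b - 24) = b + 2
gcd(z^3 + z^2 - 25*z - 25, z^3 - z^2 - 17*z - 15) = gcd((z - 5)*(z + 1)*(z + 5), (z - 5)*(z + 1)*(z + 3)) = z^2 - 4*z - 5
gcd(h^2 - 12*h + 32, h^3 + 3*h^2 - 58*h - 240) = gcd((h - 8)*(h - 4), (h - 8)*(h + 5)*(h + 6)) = h - 8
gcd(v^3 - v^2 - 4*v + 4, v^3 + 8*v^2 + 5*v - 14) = v^2 + v - 2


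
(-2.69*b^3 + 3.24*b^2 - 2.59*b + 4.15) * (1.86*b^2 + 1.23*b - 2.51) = -5.0034*b^5 + 2.7177*b^4 + 5.9197*b^3 - 3.5991*b^2 + 11.6054*b - 10.4165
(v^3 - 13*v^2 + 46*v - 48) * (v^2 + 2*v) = v^5 - 11*v^4 + 20*v^3 + 44*v^2 - 96*v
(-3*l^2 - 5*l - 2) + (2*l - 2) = -3*l^2 - 3*l - 4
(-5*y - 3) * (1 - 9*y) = 45*y^2 + 22*y - 3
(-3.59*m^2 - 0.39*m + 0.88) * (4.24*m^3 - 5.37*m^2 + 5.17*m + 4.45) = -15.2216*m^5 + 17.6247*m^4 - 12.7348*m^3 - 22.7174*m^2 + 2.8141*m + 3.916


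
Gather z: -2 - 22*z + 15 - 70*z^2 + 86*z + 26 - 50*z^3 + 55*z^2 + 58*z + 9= -50*z^3 - 15*z^2 + 122*z + 48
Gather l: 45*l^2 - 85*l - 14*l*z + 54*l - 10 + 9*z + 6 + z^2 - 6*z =45*l^2 + l*(-14*z - 31) + z^2 + 3*z - 4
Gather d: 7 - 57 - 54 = -104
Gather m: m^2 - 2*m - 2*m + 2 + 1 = m^2 - 4*m + 3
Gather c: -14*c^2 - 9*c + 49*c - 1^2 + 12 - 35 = -14*c^2 + 40*c - 24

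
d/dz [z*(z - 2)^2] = (z - 2)*(3*z - 2)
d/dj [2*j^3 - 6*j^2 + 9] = 6*j*(j - 2)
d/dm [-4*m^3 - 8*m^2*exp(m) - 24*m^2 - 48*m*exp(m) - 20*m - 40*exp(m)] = -8*m^2*exp(m) - 12*m^2 - 64*m*exp(m) - 48*m - 88*exp(m) - 20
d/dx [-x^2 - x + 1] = -2*x - 1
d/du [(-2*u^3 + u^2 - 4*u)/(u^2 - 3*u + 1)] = (-2*u^4 + 12*u^3 - 5*u^2 + 2*u - 4)/(u^4 - 6*u^3 + 11*u^2 - 6*u + 1)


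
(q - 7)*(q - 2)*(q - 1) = q^3 - 10*q^2 + 23*q - 14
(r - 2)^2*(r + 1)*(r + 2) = r^4 - r^3 - 6*r^2 + 4*r + 8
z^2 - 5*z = z*(z - 5)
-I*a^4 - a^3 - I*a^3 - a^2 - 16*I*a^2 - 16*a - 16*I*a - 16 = (a - 4*I)*(a - I)*(a + 4*I)*(-I*a - I)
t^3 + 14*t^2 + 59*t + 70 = (t + 2)*(t + 5)*(t + 7)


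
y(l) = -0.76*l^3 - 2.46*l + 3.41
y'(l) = -2.28*l^2 - 2.46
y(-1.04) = 6.82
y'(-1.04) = -4.93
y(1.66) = -4.15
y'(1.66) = -8.74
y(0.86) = 0.81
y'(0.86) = -4.15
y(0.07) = 3.24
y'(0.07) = -2.47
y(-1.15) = 7.39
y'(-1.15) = -5.48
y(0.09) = 3.19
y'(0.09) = -2.48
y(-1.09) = 7.08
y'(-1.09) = -5.17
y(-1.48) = 9.51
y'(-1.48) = -7.45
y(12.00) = -1339.39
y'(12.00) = -330.78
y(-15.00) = 2605.31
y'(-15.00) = -515.46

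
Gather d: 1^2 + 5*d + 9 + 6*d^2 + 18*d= 6*d^2 + 23*d + 10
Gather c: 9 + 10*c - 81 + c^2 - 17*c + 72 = c^2 - 7*c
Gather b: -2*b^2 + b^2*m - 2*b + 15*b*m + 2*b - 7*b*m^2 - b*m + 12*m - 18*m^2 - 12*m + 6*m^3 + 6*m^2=b^2*(m - 2) + b*(-7*m^2 + 14*m) + 6*m^3 - 12*m^2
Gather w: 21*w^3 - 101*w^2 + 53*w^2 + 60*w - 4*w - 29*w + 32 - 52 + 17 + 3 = 21*w^3 - 48*w^2 + 27*w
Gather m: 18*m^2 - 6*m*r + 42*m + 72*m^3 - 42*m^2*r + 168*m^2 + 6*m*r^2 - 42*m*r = 72*m^3 + m^2*(186 - 42*r) + m*(6*r^2 - 48*r + 42)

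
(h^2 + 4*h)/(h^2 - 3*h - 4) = h*(h + 4)/(h^2 - 3*h - 4)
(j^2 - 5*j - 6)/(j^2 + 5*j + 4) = (j - 6)/(j + 4)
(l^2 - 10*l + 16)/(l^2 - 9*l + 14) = (l - 8)/(l - 7)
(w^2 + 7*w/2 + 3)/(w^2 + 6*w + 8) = (w + 3/2)/(w + 4)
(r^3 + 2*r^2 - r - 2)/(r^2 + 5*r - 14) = (r^3 + 2*r^2 - r - 2)/(r^2 + 5*r - 14)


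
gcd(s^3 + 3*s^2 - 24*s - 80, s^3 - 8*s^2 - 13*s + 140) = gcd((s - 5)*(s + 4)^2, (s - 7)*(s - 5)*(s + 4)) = s^2 - s - 20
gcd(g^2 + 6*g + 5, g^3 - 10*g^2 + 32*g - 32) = 1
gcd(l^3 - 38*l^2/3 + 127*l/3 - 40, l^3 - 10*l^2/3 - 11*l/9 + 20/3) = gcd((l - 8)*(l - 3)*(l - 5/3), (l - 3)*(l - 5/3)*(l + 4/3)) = l^2 - 14*l/3 + 5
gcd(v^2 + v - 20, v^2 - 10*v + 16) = 1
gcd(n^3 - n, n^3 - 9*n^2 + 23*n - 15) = n - 1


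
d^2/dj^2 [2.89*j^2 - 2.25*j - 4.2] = 5.78000000000000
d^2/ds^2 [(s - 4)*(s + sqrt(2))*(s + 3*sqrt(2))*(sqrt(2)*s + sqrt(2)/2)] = 12*sqrt(2)*s^2 - 21*sqrt(2)*s + 48*s - 56 + 8*sqrt(2)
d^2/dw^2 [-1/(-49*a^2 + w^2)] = 2*(49*a^2 + 3*w^2)/(49*a^2 - w^2)^3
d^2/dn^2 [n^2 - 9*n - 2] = 2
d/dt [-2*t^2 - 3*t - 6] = -4*t - 3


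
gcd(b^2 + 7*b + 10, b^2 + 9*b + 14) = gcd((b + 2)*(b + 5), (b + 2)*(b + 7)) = b + 2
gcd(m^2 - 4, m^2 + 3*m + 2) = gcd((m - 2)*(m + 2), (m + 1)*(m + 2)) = m + 2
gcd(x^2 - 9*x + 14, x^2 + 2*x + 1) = 1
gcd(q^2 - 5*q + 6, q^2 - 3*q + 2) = q - 2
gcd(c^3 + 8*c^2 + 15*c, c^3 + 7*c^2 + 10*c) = c^2 + 5*c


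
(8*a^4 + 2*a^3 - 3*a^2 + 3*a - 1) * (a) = 8*a^5 + 2*a^4 - 3*a^3 + 3*a^2 - a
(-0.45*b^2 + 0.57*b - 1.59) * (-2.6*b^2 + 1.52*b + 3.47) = 1.17*b^4 - 2.166*b^3 + 3.4389*b^2 - 0.4389*b - 5.5173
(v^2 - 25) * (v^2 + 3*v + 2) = v^4 + 3*v^3 - 23*v^2 - 75*v - 50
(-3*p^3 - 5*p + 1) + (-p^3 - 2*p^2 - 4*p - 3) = -4*p^3 - 2*p^2 - 9*p - 2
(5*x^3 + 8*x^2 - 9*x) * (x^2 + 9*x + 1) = 5*x^5 + 53*x^4 + 68*x^3 - 73*x^2 - 9*x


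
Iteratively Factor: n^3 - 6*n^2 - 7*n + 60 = (n - 5)*(n^2 - n - 12) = (n - 5)*(n - 4)*(n + 3)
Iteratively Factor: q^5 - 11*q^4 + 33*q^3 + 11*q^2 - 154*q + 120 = (q + 2)*(q^4 - 13*q^3 + 59*q^2 - 107*q + 60) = (q - 4)*(q + 2)*(q^3 - 9*q^2 + 23*q - 15) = (q - 4)*(q - 3)*(q + 2)*(q^2 - 6*q + 5) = (q - 4)*(q - 3)*(q - 1)*(q + 2)*(q - 5)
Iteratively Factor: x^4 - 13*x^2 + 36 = (x + 3)*(x^3 - 3*x^2 - 4*x + 12) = (x - 2)*(x + 3)*(x^2 - x - 6) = (x - 2)*(x + 2)*(x + 3)*(x - 3)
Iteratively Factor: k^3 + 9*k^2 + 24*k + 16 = (k + 1)*(k^2 + 8*k + 16) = (k + 1)*(k + 4)*(k + 4)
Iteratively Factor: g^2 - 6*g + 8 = (g - 4)*(g - 2)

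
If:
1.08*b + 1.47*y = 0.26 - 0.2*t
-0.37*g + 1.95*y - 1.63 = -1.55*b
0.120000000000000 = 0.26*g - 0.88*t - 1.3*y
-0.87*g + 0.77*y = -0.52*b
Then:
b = -8.55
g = 1.98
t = -11.38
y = 8.01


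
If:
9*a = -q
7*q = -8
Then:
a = 8/63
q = -8/7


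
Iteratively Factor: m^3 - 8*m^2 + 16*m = (m)*(m^2 - 8*m + 16) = m*(m - 4)*(m - 4)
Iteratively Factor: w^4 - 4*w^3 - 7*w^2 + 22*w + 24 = (w - 3)*(w^3 - w^2 - 10*w - 8) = (w - 3)*(w + 2)*(w^2 - 3*w - 4) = (w - 3)*(w + 1)*(w + 2)*(w - 4)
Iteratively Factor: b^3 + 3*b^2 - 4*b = (b)*(b^2 + 3*b - 4) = b*(b + 4)*(b - 1)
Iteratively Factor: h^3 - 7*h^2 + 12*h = (h - 3)*(h^2 - 4*h) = h*(h - 3)*(h - 4)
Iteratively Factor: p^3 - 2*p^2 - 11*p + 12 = (p - 4)*(p^2 + 2*p - 3) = (p - 4)*(p - 1)*(p + 3)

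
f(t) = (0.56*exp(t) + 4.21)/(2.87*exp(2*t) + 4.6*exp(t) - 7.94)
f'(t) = (0.56*exp(t) + 4.21)*(-5.74*exp(2*t) - 4.6*exp(t))/(2.87*exp(2*t) + 4.6*exp(t) - 7.94)^2 + 0.56*exp(t)/(2.87*exp(2*t) + 4.6*exp(t) - 7.94) = (-(0.56*exp(t) + 4.21)*(5.74*exp(t) + 4.6) + 1.6072*exp(2*t) + 2.576*exp(t) - 4.4464)*exp(t)/(2.87*exp(2*t) + 4.6*exp(t) - 7.94)^2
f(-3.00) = -0.55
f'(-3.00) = -0.02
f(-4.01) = -0.54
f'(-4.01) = -0.01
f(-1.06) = -0.73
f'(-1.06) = -0.31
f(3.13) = 0.01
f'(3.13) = -0.01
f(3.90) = 0.00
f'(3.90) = -0.00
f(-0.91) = -0.79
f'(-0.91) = -0.43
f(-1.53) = -0.64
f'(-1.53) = -0.14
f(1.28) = 0.14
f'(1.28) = -0.23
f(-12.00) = -0.53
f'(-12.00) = 0.00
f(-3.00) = -0.55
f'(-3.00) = -0.02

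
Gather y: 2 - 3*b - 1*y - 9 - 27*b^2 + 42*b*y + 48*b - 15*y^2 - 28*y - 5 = -27*b^2 + 45*b - 15*y^2 + y*(42*b - 29) - 12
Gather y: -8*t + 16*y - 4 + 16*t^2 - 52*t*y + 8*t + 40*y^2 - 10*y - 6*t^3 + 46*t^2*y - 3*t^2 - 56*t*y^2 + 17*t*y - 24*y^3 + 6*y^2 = -6*t^3 + 13*t^2 - 24*y^3 + y^2*(46 - 56*t) + y*(46*t^2 - 35*t + 6) - 4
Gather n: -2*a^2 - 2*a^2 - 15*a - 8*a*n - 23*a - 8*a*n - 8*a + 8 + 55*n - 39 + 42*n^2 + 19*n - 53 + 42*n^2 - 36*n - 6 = -4*a^2 - 46*a + 84*n^2 + n*(38 - 16*a) - 90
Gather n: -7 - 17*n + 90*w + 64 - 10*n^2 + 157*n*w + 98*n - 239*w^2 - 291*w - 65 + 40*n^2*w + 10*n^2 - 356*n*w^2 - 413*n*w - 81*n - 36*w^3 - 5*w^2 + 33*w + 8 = 40*n^2*w + n*(-356*w^2 - 256*w) - 36*w^3 - 244*w^2 - 168*w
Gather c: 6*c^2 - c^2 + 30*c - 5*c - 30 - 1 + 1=5*c^2 + 25*c - 30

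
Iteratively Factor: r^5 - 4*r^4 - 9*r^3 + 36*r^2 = (r + 3)*(r^4 - 7*r^3 + 12*r^2) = r*(r + 3)*(r^3 - 7*r^2 + 12*r) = r^2*(r + 3)*(r^2 - 7*r + 12) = r^2*(r - 3)*(r + 3)*(r - 4)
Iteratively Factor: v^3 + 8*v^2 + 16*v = (v + 4)*(v^2 + 4*v) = (v + 4)^2*(v)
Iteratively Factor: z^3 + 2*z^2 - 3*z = (z + 3)*(z^2 - z) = (z - 1)*(z + 3)*(z)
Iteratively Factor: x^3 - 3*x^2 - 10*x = (x + 2)*(x^2 - 5*x) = (x - 5)*(x + 2)*(x)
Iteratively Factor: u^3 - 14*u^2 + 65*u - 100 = (u - 4)*(u^2 - 10*u + 25) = (u - 5)*(u - 4)*(u - 5)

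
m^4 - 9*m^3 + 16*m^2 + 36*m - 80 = (m - 5)*(m - 4)*(m - 2)*(m + 2)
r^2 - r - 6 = (r - 3)*(r + 2)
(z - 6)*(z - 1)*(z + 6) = z^3 - z^2 - 36*z + 36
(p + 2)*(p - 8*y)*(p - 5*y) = p^3 - 13*p^2*y + 2*p^2 + 40*p*y^2 - 26*p*y + 80*y^2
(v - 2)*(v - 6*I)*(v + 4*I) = v^3 - 2*v^2 - 2*I*v^2 + 24*v + 4*I*v - 48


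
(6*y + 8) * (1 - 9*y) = -54*y^2 - 66*y + 8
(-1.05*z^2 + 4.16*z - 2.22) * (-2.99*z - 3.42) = 3.1395*z^3 - 8.8474*z^2 - 7.5894*z + 7.5924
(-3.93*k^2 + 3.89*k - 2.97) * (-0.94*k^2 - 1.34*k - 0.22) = 3.6942*k^4 + 1.6096*k^3 - 1.5562*k^2 + 3.124*k + 0.6534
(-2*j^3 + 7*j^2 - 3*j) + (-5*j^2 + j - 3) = -2*j^3 + 2*j^2 - 2*j - 3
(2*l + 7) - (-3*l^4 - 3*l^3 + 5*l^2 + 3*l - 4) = 3*l^4 + 3*l^3 - 5*l^2 - l + 11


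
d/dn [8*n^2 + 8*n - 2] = 16*n + 8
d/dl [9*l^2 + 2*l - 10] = 18*l + 2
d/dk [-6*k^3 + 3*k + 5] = 3 - 18*k^2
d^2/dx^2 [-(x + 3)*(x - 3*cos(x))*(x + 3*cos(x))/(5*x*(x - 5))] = 2*(-9*x^5*cos(2*x) + 9*x^4*sin(2*x) + 63*x^4*cos(2*x) + 9*x^3*sin(2*x) + 99*x^3*cos(2*x)/2 - 71*x^3/2 - 405*x^2*sin(2*x) - 1269*x^2*cos(2*x)/2 + 81*x^2/2 + 675*x*sin(2*x) - 405*x*cos(2*x)/2 - 405*x/2 + 675*cos(2*x)/2 + 675/2)/(5*x^3*(x^3 - 15*x^2 + 75*x - 125))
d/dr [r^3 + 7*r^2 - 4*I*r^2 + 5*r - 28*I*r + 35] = 3*r^2 + r*(14 - 8*I) + 5 - 28*I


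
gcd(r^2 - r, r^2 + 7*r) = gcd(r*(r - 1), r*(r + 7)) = r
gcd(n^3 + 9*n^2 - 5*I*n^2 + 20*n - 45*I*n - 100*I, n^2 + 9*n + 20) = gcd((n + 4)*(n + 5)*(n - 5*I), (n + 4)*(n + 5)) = n^2 + 9*n + 20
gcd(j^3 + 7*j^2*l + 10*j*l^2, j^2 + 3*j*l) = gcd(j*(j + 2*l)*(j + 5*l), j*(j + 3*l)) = j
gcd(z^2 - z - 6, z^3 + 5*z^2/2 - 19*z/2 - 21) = z^2 - z - 6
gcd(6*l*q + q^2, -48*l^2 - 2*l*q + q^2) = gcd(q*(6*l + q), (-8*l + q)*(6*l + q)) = 6*l + q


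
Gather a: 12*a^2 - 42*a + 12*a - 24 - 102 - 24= 12*a^2 - 30*a - 150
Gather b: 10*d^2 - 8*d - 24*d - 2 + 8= 10*d^2 - 32*d + 6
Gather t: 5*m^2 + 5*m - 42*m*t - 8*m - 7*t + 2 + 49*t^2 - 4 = 5*m^2 - 3*m + 49*t^2 + t*(-42*m - 7) - 2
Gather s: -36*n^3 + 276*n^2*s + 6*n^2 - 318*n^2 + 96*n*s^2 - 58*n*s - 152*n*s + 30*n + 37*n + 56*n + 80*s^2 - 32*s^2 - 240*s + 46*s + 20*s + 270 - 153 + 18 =-36*n^3 - 312*n^2 + 123*n + s^2*(96*n + 48) + s*(276*n^2 - 210*n - 174) + 135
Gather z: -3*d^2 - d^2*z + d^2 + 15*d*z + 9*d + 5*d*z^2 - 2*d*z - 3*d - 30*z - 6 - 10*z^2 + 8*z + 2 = -2*d^2 + 6*d + z^2*(5*d - 10) + z*(-d^2 + 13*d - 22) - 4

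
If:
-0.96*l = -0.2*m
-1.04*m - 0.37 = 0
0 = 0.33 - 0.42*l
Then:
No Solution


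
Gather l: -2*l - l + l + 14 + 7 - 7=14 - 2*l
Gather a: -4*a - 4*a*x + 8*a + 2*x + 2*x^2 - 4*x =a*(4 - 4*x) + 2*x^2 - 2*x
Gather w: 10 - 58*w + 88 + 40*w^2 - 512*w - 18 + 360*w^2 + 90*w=400*w^2 - 480*w + 80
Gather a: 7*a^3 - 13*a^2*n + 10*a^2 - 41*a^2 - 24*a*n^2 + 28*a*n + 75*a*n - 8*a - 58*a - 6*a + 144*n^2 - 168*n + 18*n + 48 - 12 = 7*a^3 + a^2*(-13*n - 31) + a*(-24*n^2 + 103*n - 72) + 144*n^2 - 150*n + 36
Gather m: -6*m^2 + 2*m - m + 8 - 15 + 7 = -6*m^2 + m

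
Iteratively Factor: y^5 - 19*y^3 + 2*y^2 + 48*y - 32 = (y - 1)*(y^4 + y^3 - 18*y^2 - 16*y + 32) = (y - 1)^2*(y^3 + 2*y^2 - 16*y - 32) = (y - 1)^2*(y + 2)*(y^2 - 16) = (y - 1)^2*(y + 2)*(y + 4)*(y - 4)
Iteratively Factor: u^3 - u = (u + 1)*(u^2 - u) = u*(u + 1)*(u - 1)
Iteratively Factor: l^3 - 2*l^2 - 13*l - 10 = (l - 5)*(l^2 + 3*l + 2) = (l - 5)*(l + 1)*(l + 2)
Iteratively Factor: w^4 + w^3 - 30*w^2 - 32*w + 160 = (w + 4)*(w^3 - 3*w^2 - 18*w + 40) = (w - 2)*(w + 4)*(w^2 - w - 20) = (w - 2)*(w + 4)^2*(w - 5)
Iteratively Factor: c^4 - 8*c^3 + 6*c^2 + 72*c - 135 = (c + 3)*(c^3 - 11*c^2 + 39*c - 45) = (c - 5)*(c + 3)*(c^2 - 6*c + 9) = (c - 5)*(c - 3)*(c + 3)*(c - 3)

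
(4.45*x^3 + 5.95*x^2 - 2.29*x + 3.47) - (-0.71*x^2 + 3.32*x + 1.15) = 4.45*x^3 + 6.66*x^2 - 5.61*x + 2.32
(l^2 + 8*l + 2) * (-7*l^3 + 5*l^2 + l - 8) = -7*l^5 - 51*l^4 + 27*l^3 + 10*l^2 - 62*l - 16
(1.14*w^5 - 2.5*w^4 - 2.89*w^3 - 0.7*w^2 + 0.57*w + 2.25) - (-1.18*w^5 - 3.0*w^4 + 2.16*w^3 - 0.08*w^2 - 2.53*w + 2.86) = 2.32*w^5 + 0.5*w^4 - 5.05*w^3 - 0.62*w^2 + 3.1*w - 0.61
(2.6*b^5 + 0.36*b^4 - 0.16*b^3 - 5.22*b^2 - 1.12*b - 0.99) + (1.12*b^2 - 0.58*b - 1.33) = 2.6*b^5 + 0.36*b^4 - 0.16*b^3 - 4.1*b^2 - 1.7*b - 2.32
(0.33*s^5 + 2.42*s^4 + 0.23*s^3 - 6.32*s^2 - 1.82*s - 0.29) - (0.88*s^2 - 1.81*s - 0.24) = 0.33*s^5 + 2.42*s^4 + 0.23*s^3 - 7.2*s^2 - 0.01*s - 0.05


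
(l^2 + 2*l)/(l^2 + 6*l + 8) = l/(l + 4)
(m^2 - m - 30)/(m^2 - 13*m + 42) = (m + 5)/(m - 7)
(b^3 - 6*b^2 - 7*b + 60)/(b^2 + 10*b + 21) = (b^2 - 9*b + 20)/(b + 7)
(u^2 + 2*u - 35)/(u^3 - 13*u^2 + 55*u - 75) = (u + 7)/(u^2 - 8*u + 15)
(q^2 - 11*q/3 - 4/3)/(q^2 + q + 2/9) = 3*(q - 4)/(3*q + 2)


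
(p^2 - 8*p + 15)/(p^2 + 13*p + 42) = (p^2 - 8*p + 15)/(p^2 + 13*p + 42)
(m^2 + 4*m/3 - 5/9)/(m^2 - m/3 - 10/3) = (m - 1/3)/(m - 2)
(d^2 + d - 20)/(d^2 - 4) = (d^2 + d - 20)/(d^2 - 4)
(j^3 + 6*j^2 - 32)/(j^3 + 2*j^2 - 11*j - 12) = (j^2 + 2*j - 8)/(j^2 - 2*j - 3)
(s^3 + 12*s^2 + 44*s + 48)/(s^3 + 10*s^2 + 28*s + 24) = (s + 4)/(s + 2)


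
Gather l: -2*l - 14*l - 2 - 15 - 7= -16*l - 24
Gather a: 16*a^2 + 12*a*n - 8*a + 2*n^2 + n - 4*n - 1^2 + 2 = 16*a^2 + a*(12*n - 8) + 2*n^2 - 3*n + 1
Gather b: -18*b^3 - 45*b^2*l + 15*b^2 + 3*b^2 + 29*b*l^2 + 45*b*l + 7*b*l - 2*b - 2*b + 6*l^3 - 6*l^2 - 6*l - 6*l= -18*b^3 + b^2*(18 - 45*l) + b*(29*l^2 + 52*l - 4) + 6*l^3 - 6*l^2 - 12*l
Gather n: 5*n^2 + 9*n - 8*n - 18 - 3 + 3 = 5*n^2 + n - 18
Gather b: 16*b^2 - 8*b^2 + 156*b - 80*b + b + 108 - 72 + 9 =8*b^2 + 77*b + 45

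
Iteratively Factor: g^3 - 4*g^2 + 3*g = (g)*(g^2 - 4*g + 3) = g*(g - 1)*(g - 3)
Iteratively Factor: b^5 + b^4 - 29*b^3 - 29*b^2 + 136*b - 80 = (b - 1)*(b^4 + 2*b^3 - 27*b^2 - 56*b + 80) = (b - 5)*(b - 1)*(b^3 + 7*b^2 + 8*b - 16) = (b - 5)*(b - 1)^2*(b^2 + 8*b + 16) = (b - 5)*(b - 1)^2*(b + 4)*(b + 4)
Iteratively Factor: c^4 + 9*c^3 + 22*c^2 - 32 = (c + 4)*(c^3 + 5*c^2 + 2*c - 8) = (c + 2)*(c + 4)*(c^2 + 3*c - 4) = (c - 1)*(c + 2)*(c + 4)*(c + 4)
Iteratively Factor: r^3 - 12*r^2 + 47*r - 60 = (r - 3)*(r^2 - 9*r + 20) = (r - 4)*(r - 3)*(r - 5)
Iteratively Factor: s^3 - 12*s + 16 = (s + 4)*(s^2 - 4*s + 4) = (s - 2)*(s + 4)*(s - 2)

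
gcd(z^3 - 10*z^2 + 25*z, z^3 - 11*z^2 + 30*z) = z^2 - 5*z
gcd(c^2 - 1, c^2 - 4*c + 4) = 1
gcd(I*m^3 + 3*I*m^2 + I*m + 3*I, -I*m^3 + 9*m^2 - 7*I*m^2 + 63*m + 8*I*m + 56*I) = m + I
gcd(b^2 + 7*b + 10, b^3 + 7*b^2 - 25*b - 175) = b + 5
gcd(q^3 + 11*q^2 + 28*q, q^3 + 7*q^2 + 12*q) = q^2 + 4*q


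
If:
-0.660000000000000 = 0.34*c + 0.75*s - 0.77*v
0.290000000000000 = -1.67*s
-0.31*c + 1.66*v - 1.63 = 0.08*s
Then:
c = 1.12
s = -0.17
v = 1.18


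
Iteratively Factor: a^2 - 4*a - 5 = (a - 5)*(a + 1)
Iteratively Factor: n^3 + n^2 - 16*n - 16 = (n + 4)*(n^2 - 3*n - 4) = (n - 4)*(n + 4)*(n + 1)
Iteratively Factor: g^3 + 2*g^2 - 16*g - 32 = (g + 4)*(g^2 - 2*g - 8) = (g - 4)*(g + 4)*(g + 2)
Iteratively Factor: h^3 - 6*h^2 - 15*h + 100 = (h - 5)*(h^2 - h - 20) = (h - 5)*(h + 4)*(h - 5)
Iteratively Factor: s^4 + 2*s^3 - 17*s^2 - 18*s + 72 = (s - 2)*(s^3 + 4*s^2 - 9*s - 36) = (s - 3)*(s - 2)*(s^2 + 7*s + 12) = (s - 3)*(s - 2)*(s + 4)*(s + 3)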